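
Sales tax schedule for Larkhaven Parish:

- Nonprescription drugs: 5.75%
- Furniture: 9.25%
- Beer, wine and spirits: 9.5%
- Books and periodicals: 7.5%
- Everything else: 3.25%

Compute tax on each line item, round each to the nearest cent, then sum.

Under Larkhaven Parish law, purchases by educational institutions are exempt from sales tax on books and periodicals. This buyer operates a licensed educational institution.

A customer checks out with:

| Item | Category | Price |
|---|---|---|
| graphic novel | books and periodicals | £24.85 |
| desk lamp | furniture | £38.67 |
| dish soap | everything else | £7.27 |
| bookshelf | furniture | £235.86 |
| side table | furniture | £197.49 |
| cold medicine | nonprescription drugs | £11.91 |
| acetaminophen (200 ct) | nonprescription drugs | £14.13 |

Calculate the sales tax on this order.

£45.40

Graphic novel £24.85: books and periodicals, buyer-exempt → 0% → £0.00
Desk lamp £38.67: furniture → 9.25% → £3.58
Dish soap £7.27: everything else → 3.25% → £0.24
Bookshelf £235.86: furniture → 9.25% → £21.82
Side table £197.49: furniture → 9.25% → £18.27
Cold medicine £11.91: nonprescription drugs → 5.75% → £0.68
Acetaminophen (200 ct) £14.13: nonprescription drugs → 5.75% → £0.81
Total tax = £3.58 + £0.24 + £21.82 + £18.27 + £0.68 + £0.81 = £45.40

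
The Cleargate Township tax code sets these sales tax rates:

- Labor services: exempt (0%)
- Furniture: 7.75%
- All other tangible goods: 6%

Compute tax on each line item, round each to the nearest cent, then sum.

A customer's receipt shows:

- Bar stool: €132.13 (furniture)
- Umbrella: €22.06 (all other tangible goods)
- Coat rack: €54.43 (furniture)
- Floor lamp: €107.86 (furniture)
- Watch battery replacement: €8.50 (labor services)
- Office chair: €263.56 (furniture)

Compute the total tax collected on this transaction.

€44.57

Bar stool €132.13: furniture → 7.75% → €10.24
Umbrella €22.06: all other tangible goods → 6% → €1.32
Coat rack €54.43: furniture → 7.75% → €4.22
Floor lamp €107.86: furniture → 7.75% → €8.36
Watch battery replacement €8.50: labor services → 0% → €0.00
Office chair €263.56: furniture → 7.75% → €20.43
Total tax = €10.24 + €1.32 + €4.22 + €8.36 + €20.43 = €44.57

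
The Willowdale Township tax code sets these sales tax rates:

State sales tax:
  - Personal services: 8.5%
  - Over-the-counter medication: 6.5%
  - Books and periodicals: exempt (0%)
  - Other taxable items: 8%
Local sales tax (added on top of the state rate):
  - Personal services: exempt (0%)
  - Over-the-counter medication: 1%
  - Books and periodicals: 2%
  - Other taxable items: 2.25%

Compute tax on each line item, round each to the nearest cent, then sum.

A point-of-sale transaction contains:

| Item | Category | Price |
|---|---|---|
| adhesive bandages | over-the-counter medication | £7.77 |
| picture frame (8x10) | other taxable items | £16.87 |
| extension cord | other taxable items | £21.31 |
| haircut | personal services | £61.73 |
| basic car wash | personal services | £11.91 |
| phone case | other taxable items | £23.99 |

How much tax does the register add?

Adhesive bandages £7.77: over-the-counter medication → 6.5% + 1% local = 7.5% → £0.58
Picture frame (8x10) £16.87: other taxable items → 8% + 2.25% local = 10.25% → £1.73
Extension cord £21.31: other taxable items → 8% + 2.25% local = 10.25% → £2.18
Haircut £61.73: personal services → 8.5% + 0% local = 8.5% → £5.25
Basic car wash £11.91: personal services → 8.5% + 0% local = 8.5% → £1.01
Phone case £23.99: other taxable items → 8% + 2.25% local = 10.25% → £2.46
Total tax = £0.58 + £1.73 + £2.18 + £5.25 + £1.01 + £2.46 = £13.21

£13.21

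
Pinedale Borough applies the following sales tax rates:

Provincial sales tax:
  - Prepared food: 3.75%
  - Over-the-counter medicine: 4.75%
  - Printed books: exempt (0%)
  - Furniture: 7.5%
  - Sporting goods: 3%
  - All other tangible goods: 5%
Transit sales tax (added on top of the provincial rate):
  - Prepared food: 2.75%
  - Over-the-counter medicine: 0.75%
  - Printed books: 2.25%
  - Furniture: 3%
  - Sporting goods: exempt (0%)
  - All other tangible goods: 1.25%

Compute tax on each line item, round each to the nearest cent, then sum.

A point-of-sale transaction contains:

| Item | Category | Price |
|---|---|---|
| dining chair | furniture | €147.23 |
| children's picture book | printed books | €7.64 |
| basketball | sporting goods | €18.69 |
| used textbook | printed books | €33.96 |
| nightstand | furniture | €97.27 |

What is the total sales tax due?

€27.16

Dining chair €147.23: furniture → 7.5% + 3% transit = 10.5% → €15.46
Children's picture book €7.64: printed books → 0% + 2.25% transit = 2.25% → €0.17
Basketball €18.69: sporting goods → 3% + 0% transit = 3% → €0.56
Used textbook €33.96: printed books → 0% + 2.25% transit = 2.25% → €0.76
Nightstand €97.27: furniture → 7.5% + 3% transit = 10.5% → €10.21
Total tax = €15.46 + €0.17 + €0.56 + €0.76 + €10.21 = €27.16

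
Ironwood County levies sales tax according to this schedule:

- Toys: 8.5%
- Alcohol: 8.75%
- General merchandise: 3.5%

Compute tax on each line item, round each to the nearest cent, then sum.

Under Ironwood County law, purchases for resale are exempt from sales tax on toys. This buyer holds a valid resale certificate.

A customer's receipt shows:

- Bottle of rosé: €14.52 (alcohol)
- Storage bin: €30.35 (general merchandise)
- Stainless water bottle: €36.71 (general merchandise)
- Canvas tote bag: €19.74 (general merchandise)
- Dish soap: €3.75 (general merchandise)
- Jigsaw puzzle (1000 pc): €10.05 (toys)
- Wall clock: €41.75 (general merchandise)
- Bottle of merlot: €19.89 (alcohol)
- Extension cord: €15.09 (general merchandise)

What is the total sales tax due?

Bottle of rosé €14.52: alcohol → 8.75% → €1.27
Storage bin €30.35: general merchandise → 3.5% → €1.06
Stainless water bottle €36.71: general merchandise → 3.5% → €1.28
Canvas tote bag €19.74: general merchandise → 3.5% → €0.69
Dish soap €3.75: general merchandise → 3.5% → €0.13
Jigsaw puzzle (1000 pc) €10.05: toys, buyer-exempt → 0% → €0.00
Wall clock €41.75: general merchandise → 3.5% → €1.46
Bottle of merlot €19.89: alcohol → 8.75% → €1.74
Extension cord €15.09: general merchandise → 3.5% → €0.53
Total tax = €1.27 + €1.06 + €1.28 + €0.69 + €0.13 + €1.46 + €1.74 + €0.53 = €8.16

€8.16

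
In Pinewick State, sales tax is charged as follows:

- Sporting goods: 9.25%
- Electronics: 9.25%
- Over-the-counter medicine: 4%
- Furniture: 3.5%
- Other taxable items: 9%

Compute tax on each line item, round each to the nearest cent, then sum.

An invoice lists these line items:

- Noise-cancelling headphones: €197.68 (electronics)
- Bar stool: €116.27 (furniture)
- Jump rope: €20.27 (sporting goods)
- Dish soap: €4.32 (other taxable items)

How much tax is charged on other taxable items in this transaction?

€0.39

Dish soap €4.32: other taxable items → 9% → €0.39
Tax on other taxable items = €0.39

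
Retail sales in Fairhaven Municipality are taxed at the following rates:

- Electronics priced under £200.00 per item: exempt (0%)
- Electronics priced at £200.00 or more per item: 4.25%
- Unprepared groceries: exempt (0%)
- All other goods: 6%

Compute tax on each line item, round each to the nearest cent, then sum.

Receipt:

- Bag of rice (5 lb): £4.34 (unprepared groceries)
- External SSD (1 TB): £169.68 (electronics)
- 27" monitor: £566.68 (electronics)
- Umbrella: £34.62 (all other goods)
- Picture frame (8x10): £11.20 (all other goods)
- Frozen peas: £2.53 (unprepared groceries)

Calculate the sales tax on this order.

£26.83

Bag of rice (5 lb) £4.34: unprepared groceries → 0% → £0.00
External SSD (1 TB) £169.68: electronics, under £200.00 → 0% → £0.00
27" monitor £566.68: electronics, £200.00 or more → 4.25% → £24.08
Umbrella £34.62: all other goods → 6% → £2.08
Picture frame (8x10) £11.20: all other goods → 6% → £0.67
Frozen peas £2.53: unprepared groceries → 0% → £0.00
Total tax = £24.08 + £2.08 + £0.67 = £26.83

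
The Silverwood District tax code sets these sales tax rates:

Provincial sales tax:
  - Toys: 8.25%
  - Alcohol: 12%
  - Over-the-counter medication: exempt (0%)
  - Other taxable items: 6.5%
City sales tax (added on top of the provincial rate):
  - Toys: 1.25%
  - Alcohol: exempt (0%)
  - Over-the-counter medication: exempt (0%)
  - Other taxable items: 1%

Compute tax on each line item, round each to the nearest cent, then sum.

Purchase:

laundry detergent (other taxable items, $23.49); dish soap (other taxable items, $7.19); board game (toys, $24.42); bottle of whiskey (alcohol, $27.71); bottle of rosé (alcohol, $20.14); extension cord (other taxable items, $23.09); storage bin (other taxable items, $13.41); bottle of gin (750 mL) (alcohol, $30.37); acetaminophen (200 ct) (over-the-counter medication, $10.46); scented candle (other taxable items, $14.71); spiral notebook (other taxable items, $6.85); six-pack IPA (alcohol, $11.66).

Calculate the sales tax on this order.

Laundry detergent $23.49: other taxable items → 6.5% + 1% city = 7.5% → $1.76
Dish soap $7.19: other taxable items → 6.5% + 1% city = 7.5% → $0.54
Board game $24.42: toys → 8.25% + 1.25% city = 9.5% → $2.32
Bottle of whiskey $27.71: alcohol → 12% + 0% city = 12% → $3.33
Bottle of rosé $20.14: alcohol → 12% + 0% city = 12% → $2.42
Extension cord $23.09: other taxable items → 6.5% + 1% city = 7.5% → $1.73
Storage bin $13.41: other taxable items → 6.5% + 1% city = 7.5% → $1.01
Bottle of gin (750 mL) $30.37: alcohol → 12% + 0% city = 12% → $3.64
Acetaminophen (200 ct) $10.46: over-the-counter medication → 0% + 0% city = 0% → $0.00
Scented candle $14.71: other taxable items → 6.5% + 1% city = 7.5% → $1.10
Spiral notebook $6.85: other taxable items → 6.5% + 1% city = 7.5% → $0.51
Six-pack IPA $11.66: alcohol → 12% + 0% city = 12% → $1.40
Total tax = $1.76 + $0.54 + $2.32 + $3.33 + $2.42 + $1.73 + $1.01 + $3.64 + $1.10 + $0.51 + $1.40 = $19.76

$19.76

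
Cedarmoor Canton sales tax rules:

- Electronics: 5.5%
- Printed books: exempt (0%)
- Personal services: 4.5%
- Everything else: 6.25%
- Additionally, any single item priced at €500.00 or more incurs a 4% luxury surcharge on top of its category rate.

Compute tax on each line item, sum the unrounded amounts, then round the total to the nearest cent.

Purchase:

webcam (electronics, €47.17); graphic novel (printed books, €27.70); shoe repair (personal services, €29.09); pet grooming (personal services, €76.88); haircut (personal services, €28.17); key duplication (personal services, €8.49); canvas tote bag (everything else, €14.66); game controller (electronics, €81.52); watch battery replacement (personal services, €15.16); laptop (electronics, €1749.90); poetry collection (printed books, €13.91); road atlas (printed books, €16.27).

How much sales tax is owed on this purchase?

€181.34

Webcam €47.17: electronics → 5.5% → €2.59435
Graphic novel €27.70: printed books → 0% → €0.00
Shoe repair €29.09: personal services → 4.5% → €1.30905
Pet grooming €76.88: personal services → 4.5% → €3.4596
Haircut €28.17: personal services → 4.5% → €1.26765
Key duplication €8.49: personal services → 4.5% → €0.38205
Canvas tote bag €14.66: everything else → 6.25% → €0.91625
Game controller €81.52: electronics → 5.5% → €4.4836
Watch battery replacement €15.16: personal services → 4.5% → €0.6822
Laptop €1749.90: electronics → 5.5% + 4% surcharge = 9.5% → €166.2405
Poetry collection €13.91: printed books → 0% → €0.00
Road atlas €16.27: printed books → 0% → €0.00
Unrounded tax sum = €181.33525 → €181.34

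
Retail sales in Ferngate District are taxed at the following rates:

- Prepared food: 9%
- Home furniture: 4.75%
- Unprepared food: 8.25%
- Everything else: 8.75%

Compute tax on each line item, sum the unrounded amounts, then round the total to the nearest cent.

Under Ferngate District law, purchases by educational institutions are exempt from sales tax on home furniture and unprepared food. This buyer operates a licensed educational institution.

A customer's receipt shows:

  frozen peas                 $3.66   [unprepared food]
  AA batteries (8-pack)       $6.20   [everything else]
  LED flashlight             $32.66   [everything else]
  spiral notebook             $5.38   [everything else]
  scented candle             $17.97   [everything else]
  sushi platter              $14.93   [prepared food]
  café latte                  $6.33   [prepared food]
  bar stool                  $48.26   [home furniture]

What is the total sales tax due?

Frozen peas $3.66: unprepared food, buyer-exempt → 0% → $0.00
AA batteries (8-pack) $6.20: everything else → 8.75% → $0.5425
LED flashlight $32.66: everything else → 8.75% → $2.85775
Spiral notebook $5.38: everything else → 8.75% → $0.47075
Scented candle $17.97: everything else → 8.75% → $1.572375
Sushi platter $14.93: prepared food → 9% → $1.3437
Café latte $6.33: prepared food → 9% → $0.5697
Bar stool $48.26: home furniture, buyer-exempt → 0% → $0.00
Unrounded tax sum = $7.356775 → $7.36

$7.36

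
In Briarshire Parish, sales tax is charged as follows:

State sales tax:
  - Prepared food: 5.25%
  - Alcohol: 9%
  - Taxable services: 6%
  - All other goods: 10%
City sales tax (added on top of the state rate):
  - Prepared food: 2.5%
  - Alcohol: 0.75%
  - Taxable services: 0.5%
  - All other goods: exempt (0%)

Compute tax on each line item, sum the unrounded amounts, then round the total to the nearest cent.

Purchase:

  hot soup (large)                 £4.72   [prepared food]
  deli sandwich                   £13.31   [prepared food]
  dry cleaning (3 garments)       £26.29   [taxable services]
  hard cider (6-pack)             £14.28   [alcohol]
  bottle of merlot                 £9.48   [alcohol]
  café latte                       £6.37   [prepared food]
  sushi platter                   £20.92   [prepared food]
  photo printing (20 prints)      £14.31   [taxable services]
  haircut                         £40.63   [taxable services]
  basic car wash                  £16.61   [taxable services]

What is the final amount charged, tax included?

Hot soup (large) £4.72: prepared food → 5.25% + 2.5% city = 7.75% → £0.3658
Deli sandwich £13.31: prepared food → 5.25% + 2.5% city = 7.75% → £1.031525
Dry cleaning (3 garments) £26.29: taxable services → 6% + 0.5% city = 6.5% → £1.70885
Hard cider (6-pack) £14.28: alcohol → 9% + 0.75% city = 9.75% → £1.3923
Bottle of merlot £9.48: alcohol → 9% + 0.75% city = 9.75% → £0.9243
Café latte £6.37: prepared food → 5.25% + 2.5% city = 7.75% → £0.493675
Sushi platter £20.92: prepared food → 5.25% + 2.5% city = 7.75% → £1.6213
Photo printing (20 prints) £14.31: taxable services → 6% + 0.5% city = 6.5% → £0.93015
Haircut £40.63: taxable services → 6% + 0.5% city = 6.5% → £2.64095
Basic car wash £16.61: taxable services → 6% + 0.5% city = 6.5% → £1.07965
Subtotal = £166.92; unrounded tax = £12.1885 → £12.19; total due = £179.11

£179.11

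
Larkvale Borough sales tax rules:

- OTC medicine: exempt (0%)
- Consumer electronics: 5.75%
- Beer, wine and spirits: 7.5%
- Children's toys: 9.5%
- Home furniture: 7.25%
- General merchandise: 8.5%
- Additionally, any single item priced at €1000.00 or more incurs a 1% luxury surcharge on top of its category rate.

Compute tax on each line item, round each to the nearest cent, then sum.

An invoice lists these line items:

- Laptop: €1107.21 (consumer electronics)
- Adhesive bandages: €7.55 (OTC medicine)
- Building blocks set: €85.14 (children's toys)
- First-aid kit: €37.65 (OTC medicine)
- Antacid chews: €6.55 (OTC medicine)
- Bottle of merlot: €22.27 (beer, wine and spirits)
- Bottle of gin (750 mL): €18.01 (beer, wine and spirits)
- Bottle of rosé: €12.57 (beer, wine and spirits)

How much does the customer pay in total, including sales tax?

€1383.74

Laptop €1107.21: consumer electronics → 5.75% + 1% surcharge = 6.75% → €74.74
Adhesive bandages €7.55: OTC medicine → 0% → €0.00
Building blocks set €85.14: children's toys → 9.5% → €8.09
First-aid kit €37.65: OTC medicine → 0% → €0.00
Antacid chews €6.55: OTC medicine → 0% → €0.00
Bottle of merlot €22.27: beer, wine and spirits → 7.5% → €1.67
Bottle of gin (750 mL) €18.01: beer, wine and spirits → 7.5% → €1.35
Bottle of rosé €12.57: beer, wine and spirits → 7.5% → €0.94
Subtotal = €1296.95; tax = €86.79; total due = €1383.74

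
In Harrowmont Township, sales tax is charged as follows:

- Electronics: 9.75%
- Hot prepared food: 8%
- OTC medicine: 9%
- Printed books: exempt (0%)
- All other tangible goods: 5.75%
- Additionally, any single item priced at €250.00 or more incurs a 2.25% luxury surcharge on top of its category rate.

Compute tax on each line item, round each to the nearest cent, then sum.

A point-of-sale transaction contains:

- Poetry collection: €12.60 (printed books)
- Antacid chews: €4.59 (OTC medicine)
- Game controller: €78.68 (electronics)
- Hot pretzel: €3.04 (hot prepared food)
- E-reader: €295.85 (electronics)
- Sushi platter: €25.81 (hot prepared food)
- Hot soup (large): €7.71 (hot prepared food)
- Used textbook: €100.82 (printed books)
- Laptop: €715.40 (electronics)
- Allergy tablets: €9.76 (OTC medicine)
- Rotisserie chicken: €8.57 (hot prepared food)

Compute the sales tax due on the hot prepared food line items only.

Hot pretzel €3.04: hot prepared food → 8% → €0.24
Sushi platter €25.81: hot prepared food → 8% → €2.06
Hot soup (large) €7.71: hot prepared food → 8% → €0.62
Rotisserie chicken €8.57: hot prepared food → 8% → €0.69
Tax on hot prepared food = €0.24 + €2.06 + €0.62 + €0.69 = €3.61

€3.61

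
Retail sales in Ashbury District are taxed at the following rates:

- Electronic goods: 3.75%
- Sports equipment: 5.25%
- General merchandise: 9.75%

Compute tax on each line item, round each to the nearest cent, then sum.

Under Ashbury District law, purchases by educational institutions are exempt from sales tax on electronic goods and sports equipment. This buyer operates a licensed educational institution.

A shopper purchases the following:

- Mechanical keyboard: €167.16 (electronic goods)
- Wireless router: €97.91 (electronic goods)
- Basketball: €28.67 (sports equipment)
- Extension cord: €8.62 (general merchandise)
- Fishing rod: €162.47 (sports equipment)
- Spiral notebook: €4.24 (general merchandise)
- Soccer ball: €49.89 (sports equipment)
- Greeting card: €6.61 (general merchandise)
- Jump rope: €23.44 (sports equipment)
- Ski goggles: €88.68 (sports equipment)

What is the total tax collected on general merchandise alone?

Extension cord €8.62: general merchandise → 9.75% → €0.84
Spiral notebook €4.24: general merchandise → 9.75% → €0.41
Greeting card €6.61: general merchandise → 9.75% → €0.64
Tax on general merchandise = €0.84 + €0.41 + €0.64 = €1.89

€1.89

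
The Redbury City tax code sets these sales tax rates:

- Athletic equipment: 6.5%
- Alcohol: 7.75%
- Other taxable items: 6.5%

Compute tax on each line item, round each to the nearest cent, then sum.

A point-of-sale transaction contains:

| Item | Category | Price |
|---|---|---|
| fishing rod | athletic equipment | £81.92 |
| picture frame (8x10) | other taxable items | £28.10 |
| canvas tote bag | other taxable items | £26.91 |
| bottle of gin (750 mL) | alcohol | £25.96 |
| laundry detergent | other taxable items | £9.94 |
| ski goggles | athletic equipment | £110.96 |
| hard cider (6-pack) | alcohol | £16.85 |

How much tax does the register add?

Fishing rod £81.92: athletic equipment → 6.5% → £5.32
Picture frame (8x10) £28.10: other taxable items → 6.5% → £1.83
Canvas tote bag £26.91: other taxable items → 6.5% → £1.75
Bottle of gin (750 mL) £25.96: alcohol → 7.75% → £2.01
Laundry detergent £9.94: other taxable items → 6.5% → £0.65
Ski goggles £110.96: athletic equipment → 6.5% → £7.21
Hard cider (6-pack) £16.85: alcohol → 7.75% → £1.31
Total tax = £5.32 + £1.83 + £1.75 + £2.01 + £0.65 + £7.21 + £1.31 = £20.08

£20.08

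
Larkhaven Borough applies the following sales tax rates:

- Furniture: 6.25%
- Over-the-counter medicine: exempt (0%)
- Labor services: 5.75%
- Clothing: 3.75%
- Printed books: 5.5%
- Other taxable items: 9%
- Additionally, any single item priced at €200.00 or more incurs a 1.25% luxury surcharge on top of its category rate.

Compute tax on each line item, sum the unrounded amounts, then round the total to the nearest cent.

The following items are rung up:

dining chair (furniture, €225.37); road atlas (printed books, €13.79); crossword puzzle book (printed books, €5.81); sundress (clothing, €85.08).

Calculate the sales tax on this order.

Dining chair €225.37: furniture → 6.25% + 1.25% surcharge = 7.5% → €16.90275
Road atlas €13.79: printed books → 5.5% → €0.75845
Crossword puzzle book €5.81: printed books → 5.5% → €0.31955
Sundress €85.08: clothing → 3.75% → €3.1905
Unrounded tax sum = €21.17125 → €21.17

€21.17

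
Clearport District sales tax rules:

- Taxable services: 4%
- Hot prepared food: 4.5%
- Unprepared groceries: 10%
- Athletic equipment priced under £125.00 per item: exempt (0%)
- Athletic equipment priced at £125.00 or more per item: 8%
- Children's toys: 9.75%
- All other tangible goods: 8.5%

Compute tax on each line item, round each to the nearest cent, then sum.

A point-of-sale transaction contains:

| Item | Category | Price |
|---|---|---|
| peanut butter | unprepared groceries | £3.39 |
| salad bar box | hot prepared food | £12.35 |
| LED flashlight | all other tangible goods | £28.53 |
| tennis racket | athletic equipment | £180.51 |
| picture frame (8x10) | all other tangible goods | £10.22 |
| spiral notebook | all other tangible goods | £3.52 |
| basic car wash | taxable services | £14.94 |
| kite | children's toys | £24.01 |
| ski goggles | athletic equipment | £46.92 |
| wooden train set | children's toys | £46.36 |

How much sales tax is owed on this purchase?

£26.40

Peanut butter £3.39: unprepared groceries → 10% → £0.34
Salad bar box £12.35: hot prepared food → 4.5% → £0.56
LED flashlight £28.53: all other tangible goods → 8.5% → £2.43
Tennis racket £180.51: athletic equipment, £125.00 or more → 8% → £14.44
Picture frame (8x10) £10.22: all other tangible goods → 8.5% → £0.87
Spiral notebook £3.52: all other tangible goods → 8.5% → £0.30
Basic car wash £14.94: taxable services → 4% → £0.60
Kite £24.01: children's toys → 9.75% → £2.34
Ski goggles £46.92: athletic equipment, under £125.00 → 0% → £0.00
Wooden train set £46.36: children's toys → 9.75% → £4.52
Total tax = £0.34 + £0.56 + £2.43 + £14.44 + £0.87 + £0.30 + £0.60 + £2.34 + £4.52 = £26.40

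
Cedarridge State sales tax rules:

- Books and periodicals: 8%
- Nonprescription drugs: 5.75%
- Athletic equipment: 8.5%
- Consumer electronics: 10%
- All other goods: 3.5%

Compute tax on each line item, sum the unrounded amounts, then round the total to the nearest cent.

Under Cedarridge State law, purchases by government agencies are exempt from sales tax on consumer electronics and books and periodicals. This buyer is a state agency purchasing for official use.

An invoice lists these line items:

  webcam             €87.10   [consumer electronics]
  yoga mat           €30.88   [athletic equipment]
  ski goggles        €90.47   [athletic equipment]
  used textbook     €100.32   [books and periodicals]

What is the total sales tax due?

€10.31

Webcam €87.10: consumer electronics, buyer-exempt → 0% → €0.00
Yoga mat €30.88: athletic equipment → 8.5% → €2.6248
Ski goggles €90.47: athletic equipment → 8.5% → €7.68995
Used textbook €100.32: books and periodicals, buyer-exempt → 0% → €0.00
Unrounded tax sum = €10.31475 → €10.31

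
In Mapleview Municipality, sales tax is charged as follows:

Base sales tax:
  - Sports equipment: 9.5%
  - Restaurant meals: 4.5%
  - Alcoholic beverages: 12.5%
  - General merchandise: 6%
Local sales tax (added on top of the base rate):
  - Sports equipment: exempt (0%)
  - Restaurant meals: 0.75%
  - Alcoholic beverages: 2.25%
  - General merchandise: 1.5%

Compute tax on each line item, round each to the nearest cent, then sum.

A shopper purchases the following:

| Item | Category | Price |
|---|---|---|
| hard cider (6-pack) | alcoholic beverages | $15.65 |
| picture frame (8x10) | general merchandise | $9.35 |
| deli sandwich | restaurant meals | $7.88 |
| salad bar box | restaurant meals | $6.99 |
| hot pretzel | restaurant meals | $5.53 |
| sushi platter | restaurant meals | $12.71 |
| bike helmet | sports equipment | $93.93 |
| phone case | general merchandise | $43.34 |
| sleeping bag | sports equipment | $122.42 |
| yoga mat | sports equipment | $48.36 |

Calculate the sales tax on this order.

$33.14

Hard cider (6-pack) $15.65: alcoholic beverages → 12.5% + 2.25% local = 14.75% → $2.31
Picture frame (8x10) $9.35: general merchandise → 6% + 1.5% local = 7.5% → $0.70
Deli sandwich $7.88: restaurant meals → 4.5% + 0.75% local = 5.25% → $0.41
Salad bar box $6.99: restaurant meals → 4.5% + 0.75% local = 5.25% → $0.37
Hot pretzel $5.53: restaurant meals → 4.5% + 0.75% local = 5.25% → $0.29
Sushi platter $12.71: restaurant meals → 4.5% + 0.75% local = 5.25% → $0.67
Bike helmet $93.93: sports equipment → 9.5% + 0% local = 9.5% → $8.92
Phone case $43.34: general merchandise → 6% + 1.5% local = 7.5% → $3.25
Sleeping bag $122.42: sports equipment → 9.5% + 0% local = 9.5% → $11.63
Yoga mat $48.36: sports equipment → 9.5% + 0% local = 9.5% → $4.59
Total tax = $2.31 + $0.70 + $0.41 + $0.37 + $0.29 + $0.67 + $8.92 + $3.25 + $11.63 + $4.59 = $33.14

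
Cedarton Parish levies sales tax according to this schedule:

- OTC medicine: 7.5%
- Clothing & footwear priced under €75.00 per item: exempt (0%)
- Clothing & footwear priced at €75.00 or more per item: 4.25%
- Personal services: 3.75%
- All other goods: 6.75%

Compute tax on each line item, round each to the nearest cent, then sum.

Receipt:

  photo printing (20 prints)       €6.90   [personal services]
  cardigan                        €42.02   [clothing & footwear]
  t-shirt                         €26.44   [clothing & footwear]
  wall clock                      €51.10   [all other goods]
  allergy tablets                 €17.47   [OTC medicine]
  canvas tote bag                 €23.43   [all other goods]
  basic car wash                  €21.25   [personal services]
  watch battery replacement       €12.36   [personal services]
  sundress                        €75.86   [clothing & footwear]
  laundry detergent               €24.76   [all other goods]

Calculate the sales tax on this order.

Photo printing (20 prints) €6.90: personal services → 3.75% → €0.26
Cardigan €42.02: clothing & footwear, under €75.00 → 0% → €0.00
T-shirt €26.44: clothing & footwear, under €75.00 → 0% → €0.00
Wall clock €51.10: all other goods → 6.75% → €3.45
Allergy tablets €17.47: OTC medicine → 7.5% → €1.31
Canvas tote bag €23.43: all other goods → 6.75% → €1.58
Basic car wash €21.25: personal services → 3.75% → €0.80
Watch battery replacement €12.36: personal services → 3.75% → €0.46
Sundress €75.86: clothing & footwear, €75.00 or more → 4.25% → €3.22
Laundry detergent €24.76: all other goods → 6.75% → €1.67
Total tax = €0.26 + €3.45 + €1.31 + €1.58 + €0.80 + €0.46 + €3.22 + €1.67 = €12.75

€12.75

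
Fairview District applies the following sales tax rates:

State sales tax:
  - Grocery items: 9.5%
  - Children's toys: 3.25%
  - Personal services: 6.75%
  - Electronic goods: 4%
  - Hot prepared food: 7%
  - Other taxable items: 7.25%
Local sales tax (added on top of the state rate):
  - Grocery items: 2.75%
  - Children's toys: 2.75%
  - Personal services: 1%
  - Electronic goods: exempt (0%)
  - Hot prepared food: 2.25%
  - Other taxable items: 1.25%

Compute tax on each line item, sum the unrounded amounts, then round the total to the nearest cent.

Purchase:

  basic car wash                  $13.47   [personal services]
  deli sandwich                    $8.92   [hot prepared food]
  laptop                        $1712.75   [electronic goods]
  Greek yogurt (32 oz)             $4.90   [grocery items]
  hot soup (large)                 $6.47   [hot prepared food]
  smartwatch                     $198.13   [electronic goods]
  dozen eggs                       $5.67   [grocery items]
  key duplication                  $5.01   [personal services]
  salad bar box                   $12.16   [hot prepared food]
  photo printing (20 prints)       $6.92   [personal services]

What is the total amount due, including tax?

Basic car wash $13.47: personal services → 6.75% + 1% local = 7.75% → $1.043925
Deli sandwich $8.92: hot prepared food → 7% + 2.25% local = 9.25% → $0.8251
Laptop $1712.75: electronic goods → 4% + 0% local = 4% → $68.51
Greek yogurt (32 oz) $4.90: grocery items → 9.5% + 2.75% local = 12.25% → $0.60025
Hot soup (large) $6.47: hot prepared food → 7% + 2.25% local = 9.25% → $0.598475
Smartwatch $198.13: electronic goods → 4% + 0% local = 4% → $7.9252
Dozen eggs $5.67: grocery items → 9.5% + 2.75% local = 12.25% → $0.694575
Key duplication $5.01: personal services → 6.75% + 1% local = 7.75% → $0.388275
Salad bar box $12.16: hot prepared food → 7% + 2.25% local = 9.25% → $1.1248
Photo printing (20 prints) $6.92: personal services → 6.75% + 1% local = 7.75% → $0.5363
Subtotal = $1974.40; unrounded tax = $82.2469 → $82.25; total due = $2056.65

$2056.65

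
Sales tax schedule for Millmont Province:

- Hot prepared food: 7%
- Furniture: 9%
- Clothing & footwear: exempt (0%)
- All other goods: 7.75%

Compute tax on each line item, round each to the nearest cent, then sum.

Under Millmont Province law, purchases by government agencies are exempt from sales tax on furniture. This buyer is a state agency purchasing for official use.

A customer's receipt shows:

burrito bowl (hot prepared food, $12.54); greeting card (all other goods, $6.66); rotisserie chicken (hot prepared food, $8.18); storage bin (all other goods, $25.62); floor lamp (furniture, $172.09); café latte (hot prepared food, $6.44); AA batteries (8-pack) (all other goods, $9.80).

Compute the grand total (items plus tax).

Burrito bowl $12.54: hot prepared food → 7% → $0.88
Greeting card $6.66: all other goods → 7.75% → $0.52
Rotisserie chicken $8.18: hot prepared food → 7% → $0.57
Storage bin $25.62: all other goods → 7.75% → $1.99
Floor lamp $172.09: furniture, buyer-exempt → 0% → $0.00
Café latte $6.44: hot prepared food → 7% → $0.45
AA batteries (8-pack) $9.80: all other goods → 7.75% → $0.76
Subtotal = $241.33; tax = $5.17; total due = $246.50

$246.50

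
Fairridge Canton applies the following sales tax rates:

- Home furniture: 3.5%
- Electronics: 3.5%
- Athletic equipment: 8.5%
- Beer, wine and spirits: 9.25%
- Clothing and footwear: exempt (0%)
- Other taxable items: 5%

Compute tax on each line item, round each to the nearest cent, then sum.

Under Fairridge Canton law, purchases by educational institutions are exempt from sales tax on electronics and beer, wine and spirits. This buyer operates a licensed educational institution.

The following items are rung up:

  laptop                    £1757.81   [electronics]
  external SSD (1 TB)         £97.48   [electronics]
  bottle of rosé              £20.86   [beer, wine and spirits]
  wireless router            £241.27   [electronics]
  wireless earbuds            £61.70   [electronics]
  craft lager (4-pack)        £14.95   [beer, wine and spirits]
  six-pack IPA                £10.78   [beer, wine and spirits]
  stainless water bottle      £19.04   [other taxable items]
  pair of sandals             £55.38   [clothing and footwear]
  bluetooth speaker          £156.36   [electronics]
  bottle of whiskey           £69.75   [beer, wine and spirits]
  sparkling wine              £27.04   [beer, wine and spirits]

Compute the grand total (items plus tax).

Laptop £1757.81: electronics, buyer-exempt → 0% → £0.00
External SSD (1 TB) £97.48: electronics, buyer-exempt → 0% → £0.00
Bottle of rosé £20.86: beer, wine and spirits, buyer-exempt → 0% → £0.00
Wireless router £241.27: electronics, buyer-exempt → 0% → £0.00
Wireless earbuds £61.70: electronics, buyer-exempt → 0% → £0.00
Craft lager (4-pack) £14.95: beer, wine and spirits, buyer-exempt → 0% → £0.00
Six-pack IPA £10.78: beer, wine and spirits, buyer-exempt → 0% → £0.00
Stainless water bottle £19.04: other taxable items → 5% → £0.95
Pair of sandals £55.38: clothing and footwear → 0% → £0.00
Bluetooth speaker £156.36: electronics, buyer-exempt → 0% → £0.00
Bottle of whiskey £69.75: beer, wine and spirits, buyer-exempt → 0% → £0.00
Sparkling wine £27.04: beer, wine and spirits, buyer-exempt → 0% → £0.00
Subtotal = £2532.42; tax = £0.95; total due = £2533.37

£2533.37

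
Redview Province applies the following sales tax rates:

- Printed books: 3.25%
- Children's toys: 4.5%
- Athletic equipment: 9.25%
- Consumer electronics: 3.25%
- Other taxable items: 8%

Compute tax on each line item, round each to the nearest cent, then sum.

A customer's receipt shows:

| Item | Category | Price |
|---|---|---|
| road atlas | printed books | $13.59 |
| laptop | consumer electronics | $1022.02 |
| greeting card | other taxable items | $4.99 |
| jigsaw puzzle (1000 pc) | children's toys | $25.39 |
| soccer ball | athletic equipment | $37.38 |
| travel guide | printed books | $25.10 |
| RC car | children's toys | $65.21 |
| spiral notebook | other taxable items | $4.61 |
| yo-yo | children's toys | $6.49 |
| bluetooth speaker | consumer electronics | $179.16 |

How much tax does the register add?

$48.89

Road atlas $13.59: printed books → 3.25% → $0.44
Laptop $1022.02: consumer electronics → 3.25% → $33.22
Greeting card $4.99: other taxable items → 8% → $0.40
Jigsaw puzzle (1000 pc) $25.39: children's toys → 4.5% → $1.14
Soccer ball $37.38: athletic equipment → 9.25% → $3.46
Travel guide $25.10: printed books → 3.25% → $0.82
RC car $65.21: children's toys → 4.5% → $2.93
Spiral notebook $4.61: other taxable items → 8% → $0.37
Yo-yo $6.49: children's toys → 4.5% → $0.29
Bluetooth speaker $179.16: consumer electronics → 3.25% → $5.82
Total tax = $0.44 + $33.22 + $0.40 + $1.14 + $3.46 + $0.82 + $2.93 + $0.37 + $0.29 + $5.82 = $48.89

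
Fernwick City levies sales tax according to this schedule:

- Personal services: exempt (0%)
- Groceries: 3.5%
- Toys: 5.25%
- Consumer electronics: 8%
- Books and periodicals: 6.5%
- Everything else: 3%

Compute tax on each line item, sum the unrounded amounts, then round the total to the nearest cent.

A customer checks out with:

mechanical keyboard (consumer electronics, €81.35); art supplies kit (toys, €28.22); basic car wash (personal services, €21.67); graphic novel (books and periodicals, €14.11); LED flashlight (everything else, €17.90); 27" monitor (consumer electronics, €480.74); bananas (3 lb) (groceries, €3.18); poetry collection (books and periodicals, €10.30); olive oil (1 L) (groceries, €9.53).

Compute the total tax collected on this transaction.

€49.02

Mechanical keyboard €81.35: consumer electronics → 8% → €6.508
Art supplies kit €28.22: toys → 5.25% → €1.48155
Basic car wash €21.67: personal services → 0% → €0.00
Graphic novel €14.11: books and periodicals → 6.5% → €0.91715
LED flashlight €17.90: everything else → 3% → €0.537
27" monitor €480.74: consumer electronics → 8% → €38.4592
Bananas (3 lb) €3.18: groceries → 3.5% → €0.1113
Poetry collection €10.30: books and periodicals → 6.5% → €0.6695
Olive oil (1 L) €9.53: groceries → 3.5% → €0.33355
Unrounded tax sum = €49.01725 → €49.02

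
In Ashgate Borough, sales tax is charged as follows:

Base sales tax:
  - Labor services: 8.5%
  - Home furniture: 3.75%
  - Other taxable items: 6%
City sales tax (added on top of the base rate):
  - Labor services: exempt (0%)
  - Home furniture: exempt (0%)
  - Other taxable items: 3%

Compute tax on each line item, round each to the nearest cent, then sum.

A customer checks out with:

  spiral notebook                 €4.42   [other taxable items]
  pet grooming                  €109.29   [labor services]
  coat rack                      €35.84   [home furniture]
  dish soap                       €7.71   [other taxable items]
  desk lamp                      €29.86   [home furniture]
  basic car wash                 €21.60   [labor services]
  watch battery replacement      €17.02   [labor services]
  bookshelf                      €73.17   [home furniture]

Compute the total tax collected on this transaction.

Spiral notebook €4.42: other taxable items → 6% + 3% city = 9% → €0.40
Pet grooming €109.29: labor services → 8.5% + 0% city = 8.5% → €9.29
Coat rack €35.84: home furniture → 3.75% + 0% city = 3.75% → €1.34
Dish soap €7.71: other taxable items → 6% + 3% city = 9% → €0.69
Desk lamp €29.86: home furniture → 3.75% + 0% city = 3.75% → €1.12
Basic car wash €21.60: labor services → 8.5% + 0% city = 8.5% → €1.84
Watch battery replacement €17.02: labor services → 8.5% + 0% city = 8.5% → €1.45
Bookshelf €73.17: home furniture → 3.75% + 0% city = 3.75% → €2.74
Total tax = €0.40 + €9.29 + €1.34 + €0.69 + €1.12 + €1.84 + €1.45 + €2.74 = €18.87

€18.87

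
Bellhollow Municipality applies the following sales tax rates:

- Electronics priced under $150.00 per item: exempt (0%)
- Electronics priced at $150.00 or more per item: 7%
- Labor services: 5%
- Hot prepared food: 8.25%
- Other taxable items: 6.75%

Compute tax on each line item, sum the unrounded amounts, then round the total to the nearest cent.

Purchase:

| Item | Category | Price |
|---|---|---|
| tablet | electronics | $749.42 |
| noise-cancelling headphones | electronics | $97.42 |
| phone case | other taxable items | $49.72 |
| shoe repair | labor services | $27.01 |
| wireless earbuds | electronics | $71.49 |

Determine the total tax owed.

Tablet $749.42: electronics, $150.00 or more → 7% → $52.4594
Noise-cancelling headphones $97.42: electronics, under $150.00 → 0% → $0.00
Phone case $49.72: other taxable items → 6.75% → $3.3561
Shoe repair $27.01: labor services → 5% → $1.3505
Wireless earbuds $71.49: electronics, under $150.00 → 0% → $0.00
Unrounded tax sum = $57.166 → $57.17

$57.17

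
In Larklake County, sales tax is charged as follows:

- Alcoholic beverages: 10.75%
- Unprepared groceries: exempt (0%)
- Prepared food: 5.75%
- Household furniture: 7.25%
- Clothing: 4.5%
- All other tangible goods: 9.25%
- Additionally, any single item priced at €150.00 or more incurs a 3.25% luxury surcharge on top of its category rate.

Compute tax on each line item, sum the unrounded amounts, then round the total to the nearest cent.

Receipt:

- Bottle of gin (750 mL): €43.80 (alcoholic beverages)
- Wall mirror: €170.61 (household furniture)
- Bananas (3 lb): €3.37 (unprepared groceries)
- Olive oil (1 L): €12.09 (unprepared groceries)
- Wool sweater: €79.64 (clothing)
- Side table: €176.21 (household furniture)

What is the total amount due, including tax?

Bottle of gin (750 mL) €43.80: alcoholic beverages → 10.75% → €4.7085
Wall mirror €170.61: household furniture → 7.25% + 3.25% surcharge = 10.5% → €17.91405
Bananas (3 lb) €3.37: unprepared groceries → 0% → €0.00
Olive oil (1 L) €12.09: unprepared groceries → 0% → €0.00
Wool sweater €79.64: clothing → 4.5% → €3.5838
Side table €176.21: household furniture → 7.25% + 3.25% surcharge = 10.5% → €18.50205
Subtotal = €485.72; unrounded tax = €44.7084 → €44.71; total due = €530.43

€530.43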